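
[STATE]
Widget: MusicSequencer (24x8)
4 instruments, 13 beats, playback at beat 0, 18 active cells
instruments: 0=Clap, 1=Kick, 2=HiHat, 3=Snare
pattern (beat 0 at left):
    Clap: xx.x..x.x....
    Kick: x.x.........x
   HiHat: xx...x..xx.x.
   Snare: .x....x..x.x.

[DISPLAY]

      ▼123456789012     
  Clap██·█··█·█····     
  Kick█·█·········█     
 HiHat██···█··██·█·     
 Snare·█····█··█·█·     
                        
                        
                        


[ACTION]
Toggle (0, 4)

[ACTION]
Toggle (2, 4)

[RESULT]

      ▼123456789012     
  Clap██·██·█·█····     
  Kick█·█·········█     
 HiHat██··██··██·█·     
 Snare·█····█··█·█·     
                        
                        
                        


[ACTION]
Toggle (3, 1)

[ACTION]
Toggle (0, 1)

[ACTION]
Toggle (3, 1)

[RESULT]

      ▼123456789012     
  Clap█··██·█·█····     
  Kick█·█·········█     
 HiHat██··██··██·█·     
 Snare·█····█··█·█·     
                        
                        
                        


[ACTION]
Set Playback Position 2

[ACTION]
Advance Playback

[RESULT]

      012▼456789012     
  Clap█··██·█·█····     
  Kick█·█·········█     
 HiHat██··██··██·█·     
 Snare·█····█··█·█·     
                        
                        
                        


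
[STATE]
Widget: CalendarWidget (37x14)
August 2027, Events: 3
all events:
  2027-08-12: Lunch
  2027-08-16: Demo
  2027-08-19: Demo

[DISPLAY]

             August 2027             
Mo Tu We Th Fr Sa Su                 
                   1                 
 2  3  4  5  6  7  8                 
 9 10 11 12* 13 14 15                
16* 17 18 19* 20 21 22               
23 24 25 26 27 28 29                 
30 31                                
                                     
                                     
                                     
                                     
                                     
                                     


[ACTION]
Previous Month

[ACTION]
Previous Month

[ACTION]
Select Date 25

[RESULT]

              June 2027              
Mo Tu We Th Fr Sa Su                 
    1  2  3  4  5  6                 
 7  8  9 10 11 12 13                 
14 15 16 17 18 19 20                 
21 22 23 24 [25] 26 27               
28 29 30                             
                                     
                                     
                                     
                                     
                                     
                                     
                                     


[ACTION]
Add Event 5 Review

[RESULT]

              June 2027              
Mo Tu We Th Fr Sa Su                 
    1  2  3  4  5*  6                
 7  8  9 10 11 12 13                 
14 15 16 17 18 19 20                 
21 22 23 24 [25] 26 27               
28 29 30                             
                                     
                                     
                                     
                                     
                                     
                                     
                                     


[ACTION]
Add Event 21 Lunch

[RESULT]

              June 2027              
Mo Tu We Th Fr Sa Su                 
    1  2  3  4  5*  6                
 7  8  9 10 11 12 13                 
14 15 16 17 18 19 20                 
21* 22 23 24 [25] 26 27              
28 29 30                             
                                     
                                     
                                     
                                     
                                     
                                     
                                     


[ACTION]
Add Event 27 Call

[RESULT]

              June 2027              
Mo Tu We Th Fr Sa Su                 
    1  2  3  4  5*  6                
 7  8  9 10 11 12 13                 
14 15 16 17 18 19 20                 
21* 22 23 24 [25] 26 27*             
28 29 30                             
                                     
                                     
                                     
                                     
                                     
                                     
                                     


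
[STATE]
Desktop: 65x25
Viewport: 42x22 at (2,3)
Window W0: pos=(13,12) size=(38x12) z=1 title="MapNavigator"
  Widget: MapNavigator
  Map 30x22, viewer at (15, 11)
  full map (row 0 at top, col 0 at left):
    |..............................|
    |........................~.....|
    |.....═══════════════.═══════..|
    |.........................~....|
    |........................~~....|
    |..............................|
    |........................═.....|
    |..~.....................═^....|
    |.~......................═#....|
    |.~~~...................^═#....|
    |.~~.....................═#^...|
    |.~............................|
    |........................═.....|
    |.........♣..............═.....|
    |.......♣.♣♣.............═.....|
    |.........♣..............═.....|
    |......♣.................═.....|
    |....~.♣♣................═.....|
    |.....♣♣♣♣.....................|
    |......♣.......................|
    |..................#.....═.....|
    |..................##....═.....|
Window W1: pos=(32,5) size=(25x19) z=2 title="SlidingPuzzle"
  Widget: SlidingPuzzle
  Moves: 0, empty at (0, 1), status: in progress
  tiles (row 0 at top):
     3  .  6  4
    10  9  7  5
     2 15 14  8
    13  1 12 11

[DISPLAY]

                                          
                                          
                              ┏━━━━━━━━━━━
                              ┃ SlidingPuz
                              ┠───────────
                              ┃┌────┬────┬
                              ┃│  3 │    │
                              ┃├────┼────┼
                              ┃│ 10 │  9 │
           ┏━━━━━━━━━━━━━━━━━━┃├────┼────┼
           ┃ MapNavigator     ┃│  2 │ 15 │
           ┠──────────────────┃├────┼────┼
           ┃   ..~............┃│ 13 │  1 │
           ┃   .~.............┃└────┴────┴
           ┃   .~~~...........┃Moves: 0   
           ┃   .~~............┃           
           ┃   .~.............┃           
           ┃   ...............┃           
           ┃   .........♣.....┃           
           ┃   .......♣.♣♣....┃           
           ┗━━━━━━━━━━━━━━━━━━┗━━━━━━━━━━━
                                          


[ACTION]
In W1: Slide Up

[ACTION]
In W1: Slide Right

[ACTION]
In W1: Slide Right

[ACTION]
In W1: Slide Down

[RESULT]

                                          
                                          
                              ┏━━━━━━━━━━━
                              ┃ SlidingPuz
                              ┠───────────
                              ┃┌────┬────┬
                              ┃│    │  9 │
                              ┃├────┼────┼
                              ┃│  3 │ 10 │
           ┏━━━━━━━━━━━━━━━━━━┃├────┼────┼
           ┃ MapNavigator     ┃│  2 │ 15 │
           ┠──────────────────┃├────┼────┼
           ┃   ..~............┃│ 13 │  1 │
           ┃   .~.............┃└────┴────┴
           ┃   .~~~...........┃Moves: 3   
           ┃   .~~............┃           
           ┃   .~.............┃           
           ┃   ...............┃           
           ┃   .........♣.....┃           
           ┃   .......♣.♣♣....┃           
           ┗━━━━━━━━━━━━━━━━━━┗━━━━━━━━━━━
                                          


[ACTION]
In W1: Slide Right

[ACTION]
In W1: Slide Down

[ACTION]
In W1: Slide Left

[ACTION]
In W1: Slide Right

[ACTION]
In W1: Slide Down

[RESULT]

                                          
                                          
                              ┏━━━━━━━━━━━
                              ┃ SlidingPuz
                              ┠───────────
                              ┃┌────┬────┬
                              ┃│    │  9 │
                              ┃├────┼────┼
                              ┃│  3 │ 10 │
           ┏━━━━━━━━━━━━━━━━━━┃├────┼────┼
           ┃ MapNavigator     ┃│  2 │ 15 │
           ┠──────────────────┃├────┼────┼
           ┃   ..~............┃│ 13 │  1 │
           ┃   .~.............┃└────┴────┴
           ┃   .~~~...........┃Moves: 5   
           ┃   .~~............┃           
           ┃   .~.............┃           
           ┃   ...............┃           
           ┃   .........♣.....┃           
           ┃   .......♣.♣♣....┃           
           ┗━━━━━━━━━━━━━━━━━━┗━━━━━━━━━━━
                                          


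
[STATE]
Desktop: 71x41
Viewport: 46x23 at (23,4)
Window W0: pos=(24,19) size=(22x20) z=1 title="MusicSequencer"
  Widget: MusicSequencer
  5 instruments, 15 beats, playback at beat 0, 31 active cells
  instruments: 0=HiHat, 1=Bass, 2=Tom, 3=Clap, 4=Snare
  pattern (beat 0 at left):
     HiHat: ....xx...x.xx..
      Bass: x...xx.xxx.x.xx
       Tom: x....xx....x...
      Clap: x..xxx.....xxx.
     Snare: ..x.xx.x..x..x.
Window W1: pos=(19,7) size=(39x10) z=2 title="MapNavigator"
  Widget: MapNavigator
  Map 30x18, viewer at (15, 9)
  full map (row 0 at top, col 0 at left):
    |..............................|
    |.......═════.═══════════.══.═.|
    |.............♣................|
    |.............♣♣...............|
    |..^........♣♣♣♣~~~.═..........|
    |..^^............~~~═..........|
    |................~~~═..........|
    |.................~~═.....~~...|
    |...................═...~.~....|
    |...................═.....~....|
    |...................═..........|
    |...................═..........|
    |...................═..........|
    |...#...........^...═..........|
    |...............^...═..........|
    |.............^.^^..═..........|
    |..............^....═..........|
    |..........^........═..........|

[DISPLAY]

                                              
                                              
                                              
━━━━━━━━━━━━━━━━━━━━━━━━━━━━━━━━━━┓           
pNavigator                        ┃           
──────────────────────────────────┨           
................~~~═..........    ┃           
.................~~═.....~~...    ┃           
...................═...~.~....    ┃           
...............@...═.....~....    ┃           
...................═..........    ┃           
...................═..........    ┃           
━━━━━━━━━━━━━━━━━━━━━━━━━━━━━━━━━━┛           
                                              
                                              
 ┏━━━━━━━━━━━━━━━━━━━━┓                       
 ┃ MusicSequencer     ┃                       
 ┠────────────────────┨                       
 ┃      ▼1234567890123┃                       
 ┃ HiHat····██···█·██·┃                       
 ┃  Bass█···██·███·█·█┃                       
 ┃   Tom█····██····█··┃                       
 ┃  Clap█··███·····███┃                       


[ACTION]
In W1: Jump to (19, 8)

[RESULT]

                                              
                                              
                                              
━━━━━━━━━━━━━━━━━━━━━━━━━━━━━━━━━━┓           
pNavigator                        ┃           
──────────────────────────────────┨           
............~~~═..........        ┃           
............~~~═..........        ┃           
.............~~═.....~~...        ┃           
...............@...~.~....        ┃           
...............═.....~....        ┃           
...............═..........        ┃           
━━━━━━━━━━━━━━━━━━━━━━━━━━━━━━━━━━┛           
                                              
                                              
 ┏━━━━━━━━━━━━━━━━━━━━┓                       
 ┃ MusicSequencer     ┃                       
 ┠────────────────────┨                       
 ┃      ▼1234567890123┃                       
 ┃ HiHat····██···█·██·┃                       
 ┃  Bass█···██·███·█·█┃                       
 ┃   Tom█····██····█··┃                       
 ┃  Clap█··███·····███┃                       


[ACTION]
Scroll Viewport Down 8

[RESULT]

.............~~═.....~~...        ┃           
...............@...~.~....        ┃           
...............═.....~....        ┃           
...............═..........        ┃           
━━━━━━━━━━━━━━━━━━━━━━━━━━━━━━━━━━┛           
                                              
                                              
 ┏━━━━━━━━━━━━━━━━━━━━┓                       
 ┃ MusicSequencer     ┃                       
 ┠────────────────────┨                       
 ┃      ▼1234567890123┃                       
 ┃ HiHat····██···█·██·┃                       
 ┃  Bass█···██·███·█·█┃                       
 ┃   Tom█····██····█··┃                       
 ┃  Clap█··███·····███┃                       
 ┃ Snare··█·██·█··█··█┃                       
 ┃                    ┃                       
 ┃                    ┃                       
 ┃                    ┃                       
 ┃                    ┃                       
 ┃                    ┃                       
 ┃                    ┃                       
 ┃                    ┃                       


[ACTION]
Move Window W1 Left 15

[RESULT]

═.....~~...        ┃                          
@...~.~....        ┃                          
═.....~....        ┃                          
═..........        ┃                          
━━━━━━━━━━━━━━━━━━━┛                          
                                              
                                              
 ┏━━━━━━━━━━━━━━━━━━━━┓                       
 ┃ MusicSequencer     ┃                       
 ┠────────────────────┨                       
 ┃      ▼1234567890123┃                       
 ┃ HiHat····██···█·██·┃                       
 ┃  Bass█···██·███·█·█┃                       
 ┃   Tom█····██····█··┃                       
 ┃  Clap█··███·····███┃                       
 ┃ Snare··█·██·█··█··█┃                       
 ┃                    ┃                       
 ┃                    ┃                       
 ┃                    ┃                       
 ┃                    ┃                       
 ┃                    ┃                       
 ┃                    ┃                       
 ┃                    ┃                       


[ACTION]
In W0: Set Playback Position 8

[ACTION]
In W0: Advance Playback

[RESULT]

═.....~~...        ┃                          
@...~.~....        ┃                          
═.....~....        ┃                          
═..........        ┃                          
━━━━━━━━━━━━━━━━━━━┛                          
                                              
                                              
 ┏━━━━━━━━━━━━━━━━━━━━┓                       
 ┃ MusicSequencer     ┃                       
 ┠────────────────────┨                       
 ┃      012345678▼0123┃                       
 ┃ HiHat····██···█·██·┃                       
 ┃  Bass█···██·███·█·█┃                       
 ┃   Tom█····██····█··┃                       
 ┃  Clap█··███·····███┃                       
 ┃ Snare··█·██·█··█··█┃                       
 ┃                    ┃                       
 ┃                    ┃                       
 ┃                    ┃                       
 ┃                    ┃                       
 ┃                    ┃                       
 ┃                    ┃                       
 ┃                    ┃                       


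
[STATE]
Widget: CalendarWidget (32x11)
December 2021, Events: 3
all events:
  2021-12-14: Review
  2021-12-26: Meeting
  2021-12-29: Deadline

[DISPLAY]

         December 2021          
Mo Tu We Th Fr Sa Su            
       1  2  3  4  5            
 6  7  8  9 10 11 12            
13 14* 15 16 17 18 19           
20 21 22 23 24 25 26*           
27 28 29* 30 31                 
                                
                                
                                
                                


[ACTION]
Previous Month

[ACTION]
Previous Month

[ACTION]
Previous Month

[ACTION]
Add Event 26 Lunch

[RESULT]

         September 2021         
Mo Tu We Th Fr Sa Su            
       1  2  3  4  5            
 6  7  8  9 10 11 12            
13 14 15 16 17 18 19            
20 21 22 23 24 25 26*           
27 28 29 30                     
                                
                                
                                
                                


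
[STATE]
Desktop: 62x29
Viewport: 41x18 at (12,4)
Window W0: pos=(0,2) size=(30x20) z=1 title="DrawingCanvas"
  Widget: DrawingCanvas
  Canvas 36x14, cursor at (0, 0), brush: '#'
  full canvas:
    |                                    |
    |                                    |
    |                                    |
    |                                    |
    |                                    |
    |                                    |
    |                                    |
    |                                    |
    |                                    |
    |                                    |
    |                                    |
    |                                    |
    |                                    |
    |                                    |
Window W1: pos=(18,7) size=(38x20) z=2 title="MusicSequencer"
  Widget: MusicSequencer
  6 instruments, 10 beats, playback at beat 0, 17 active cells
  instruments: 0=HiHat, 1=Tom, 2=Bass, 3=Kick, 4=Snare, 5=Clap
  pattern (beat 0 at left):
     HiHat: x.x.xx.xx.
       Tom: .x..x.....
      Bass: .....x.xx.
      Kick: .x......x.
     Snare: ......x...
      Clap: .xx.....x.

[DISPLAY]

─────────────────┨                       
                 ┃                       
                 ┃                       
      ┏━━━━━━━━━━━━━━━━━━━━━━━━━━━━━━━━━━
      ┃ MusicSequencer                   
      ┠──────────────────────────────────
      ┃      ▼123456789                  
      ┃ HiHat█·█·██·██·                  
      ┃   Tom·█··█·····                  
      ┃  Bass·····█·██·                  
      ┃  Kick·█······█·                  
      ┃ Snare······█···                  
      ┃  Clap·██·····█·                  
      ┃                                  
      ┃                                  
      ┃                                  
      ┃                                  
━━━━━━┃                                  


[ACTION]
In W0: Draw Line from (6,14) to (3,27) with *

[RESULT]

─────────────────┨                       
                 ┃                       
                 ┃                       
      ┏━━━━━━━━━━━━━━━━━━━━━━━━━━━━━━━━━━
      ┃ MusicSequencer                   
      ┠──────────────────────────────────
      ┃      ▼123456789                  
   ***┃ HiHat█·█·██·██·                  
      ┃   Tom·█··█·····                  
      ┃  Bass·····█·██·                  
      ┃  Kick·█······█·                  
      ┃ Snare······█···                  
      ┃  Clap·██·····█·                  
      ┃                                  
      ┃                                  
      ┃                                  
      ┃                                  
━━━━━━┃                                  


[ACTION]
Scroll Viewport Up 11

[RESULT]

                                         
                                         
━━━━━━━━━━━━━━━━━┓                       
vas              ┃                       
─────────────────┨                       
                 ┃                       
                 ┃                       
      ┏━━━━━━━━━━━━━━━━━━━━━━━━━━━━━━━━━━
      ┃ MusicSequencer                   
      ┠──────────────────────────────────
      ┃      ▼123456789                  
   ***┃ HiHat█·█·██·██·                  
      ┃   Tom·█··█·····                  
      ┃  Bass·····█·██·                  
      ┃  Kick·█······█·                  
      ┃ Snare······█···                  
      ┃  Clap·██·····█·                  
      ┃                                  


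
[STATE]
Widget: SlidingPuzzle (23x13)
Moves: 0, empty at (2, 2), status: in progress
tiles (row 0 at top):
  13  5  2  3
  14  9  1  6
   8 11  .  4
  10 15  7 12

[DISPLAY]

┌────┬────┬────┬────┐  
│ 13 │  5 │  2 │  3 │  
├────┼────┼────┼────┤  
│ 14 │  9 │  1 │  6 │  
├────┼────┼────┼────┤  
│  8 │ 11 │    │  4 │  
├────┼────┼────┼────┤  
│ 10 │ 15 │  7 │ 12 │  
└────┴────┴────┴────┘  
Moves: 0               
                       
                       
                       


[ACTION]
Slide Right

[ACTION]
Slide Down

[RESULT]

┌────┬────┬────┬────┐  
│ 13 │  5 │  2 │  3 │  
├────┼────┼────┼────┤  
│ 14 │    │  1 │  6 │  
├────┼────┼────┼────┤  
│  8 │  9 │ 11 │  4 │  
├────┼────┼────┼────┤  
│ 10 │ 15 │  7 │ 12 │  
└────┴────┴────┴────┘  
Moves: 2               
                       
                       
                       


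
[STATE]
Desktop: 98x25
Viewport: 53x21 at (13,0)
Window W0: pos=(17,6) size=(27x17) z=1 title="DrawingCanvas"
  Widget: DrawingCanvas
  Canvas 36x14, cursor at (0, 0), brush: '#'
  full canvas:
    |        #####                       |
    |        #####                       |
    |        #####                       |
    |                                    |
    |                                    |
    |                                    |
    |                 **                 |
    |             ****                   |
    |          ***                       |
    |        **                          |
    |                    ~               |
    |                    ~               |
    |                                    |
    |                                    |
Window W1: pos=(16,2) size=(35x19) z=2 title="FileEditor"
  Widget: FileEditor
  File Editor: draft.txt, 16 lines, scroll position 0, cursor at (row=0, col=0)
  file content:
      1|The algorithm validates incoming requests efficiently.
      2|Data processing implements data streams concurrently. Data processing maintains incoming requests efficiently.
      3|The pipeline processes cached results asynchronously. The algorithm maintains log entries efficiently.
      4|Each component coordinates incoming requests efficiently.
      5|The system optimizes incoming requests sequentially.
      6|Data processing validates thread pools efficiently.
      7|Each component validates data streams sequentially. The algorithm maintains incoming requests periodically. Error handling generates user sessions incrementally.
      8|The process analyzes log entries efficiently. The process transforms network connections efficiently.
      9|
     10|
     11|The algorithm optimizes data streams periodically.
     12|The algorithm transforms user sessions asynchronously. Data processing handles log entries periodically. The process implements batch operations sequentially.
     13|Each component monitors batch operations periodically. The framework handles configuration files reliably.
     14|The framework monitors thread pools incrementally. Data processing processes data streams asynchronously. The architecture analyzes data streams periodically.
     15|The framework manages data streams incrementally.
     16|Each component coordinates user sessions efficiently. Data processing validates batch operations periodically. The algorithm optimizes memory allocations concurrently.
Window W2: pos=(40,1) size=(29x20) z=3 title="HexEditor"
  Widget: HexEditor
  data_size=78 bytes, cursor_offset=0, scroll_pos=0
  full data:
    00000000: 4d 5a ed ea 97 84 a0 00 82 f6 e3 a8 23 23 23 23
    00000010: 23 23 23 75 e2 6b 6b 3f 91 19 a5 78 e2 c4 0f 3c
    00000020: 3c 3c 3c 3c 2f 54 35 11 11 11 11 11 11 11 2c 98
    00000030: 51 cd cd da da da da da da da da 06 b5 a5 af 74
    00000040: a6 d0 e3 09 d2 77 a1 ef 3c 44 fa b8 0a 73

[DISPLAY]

                                                     
                           ┏━━━━━━━━━━━━━━━━━━━━━━━━━
   ┏━━━━━━━━━━━━━━━━━━━━━━━┃ HexEditor               
   ┃ FileEditor            ┠─────────────────────────
   ┠───────────────────────┃00000000  4D 5a ed ea 97 
   ┃█he algorithm validates┃00000010  23 23 23 75 e2 
   ┃Data processing impleme┃00000020  3c 3c 3c 3c 2f 
   ┃The pipeline processes ┃00000030  51 cd cd da da 
   ┃Each component coordina┃00000040  a6 d0 e3 09 d2 
   ┃The system optimizes in┃                         
   ┃Data processing validat┃                         
   ┃Each component validate┃                         
   ┃The process analyzes lo┃                         
   ┃                       ┃                         
   ┃                       ┃                         
   ┃The algorithm optimizes┃                         
   ┃The algorithm transform┃                         
   ┃Each component monitors┃                         
   ┃The framework monitors ┃                         
   ┃The framework manages d┃                         
   ┗━━━━━━━━━━━━━━━━━━━━━━━┗━━━━━━━━━━━━━━━━━━━━━━━━━


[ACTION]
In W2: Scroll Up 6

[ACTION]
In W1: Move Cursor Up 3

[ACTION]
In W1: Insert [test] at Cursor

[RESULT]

                                                     
                           ┏━━━━━━━━━━━━━━━━━━━━━━━━━
   ┏━━━━━━━━━━━━━━━━━━━━━━━┃ HexEditor               
   ┃ FileEditor            ┠─────────────────────────
   ┠───────────────────────┃00000000  4D 5a ed ea 97 
   ┃test█he algorithm valid┃00000010  23 23 23 75 e2 
   ┃Data processing impleme┃00000020  3c 3c 3c 3c 2f 
   ┃The pipeline processes ┃00000030  51 cd cd da da 
   ┃Each component coordina┃00000040  a6 d0 e3 09 d2 
   ┃The system optimizes in┃                         
   ┃Data processing validat┃                         
   ┃Each component validate┃                         
   ┃The process analyzes lo┃                         
   ┃                       ┃                         
   ┃                       ┃                         
   ┃The algorithm optimizes┃                         
   ┃The algorithm transform┃                         
   ┃Each component monitors┃                         
   ┃The framework monitors ┃                         
   ┃The framework manages d┃                         
   ┗━━━━━━━━━━━━━━━━━━━━━━━┗━━━━━━━━━━━━━━━━━━━━━━━━━


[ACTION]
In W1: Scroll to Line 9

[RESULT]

                                                     
                           ┏━━━━━━━━━━━━━━━━━━━━━━━━━
   ┏━━━━━━━━━━━━━━━━━━━━━━━┃ HexEditor               
   ┃ FileEditor            ┠─────────────────────────
   ┠───────────────────────┃00000000  4D 5a ed ea 97 
   ┃Data processing impleme┃00000010  23 23 23 75 e2 
   ┃The pipeline processes ┃00000020  3c 3c 3c 3c 2f 
   ┃Each component coordina┃00000030  51 cd cd da da 
   ┃The system optimizes in┃00000040  a6 d0 e3 09 d2 
   ┃Data processing validat┃                         
   ┃Each component validate┃                         
   ┃The process analyzes lo┃                         
   ┃                       ┃                         
   ┃                       ┃                         
   ┃The algorithm optimizes┃                         
   ┃The algorithm transform┃                         
   ┃Each component monitors┃                         
   ┃The framework monitors ┃                         
   ┃The framework manages d┃                         
   ┃Each component coordina┃                         
   ┗━━━━━━━━━━━━━━━━━━━━━━━┗━━━━━━━━━━━━━━━━━━━━━━━━━


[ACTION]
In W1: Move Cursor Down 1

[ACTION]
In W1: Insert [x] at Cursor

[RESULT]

                                                     
                           ┏━━━━━━━━━━━━━━━━━━━━━━━━━
   ┏━━━━━━━━━━━━━━━━━━━━━━━┃ HexEditor               
   ┃ FileEditor            ┠─────────────────────────
   ┠───────────────────────┃00000000  4D 5a ed ea 97 
   ┃Datax█processing implem┃00000010  23 23 23 75 e2 
   ┃The pipeline processes ┃00000020  3c 3c 3c 3c 2f 
   ┃Each component coordina┃00000030  51 cd cd da da 
   ┃The system optimizes in┃00000040  a6 d0 e3 09 d2 
   ┃Data processing validat┃                         
   ┃Each component validate┃                         
   ┃The process analyzes lo┃                         
   ┃                       ┃                         
   ┃                       ┃                         
   ┃The algorithm optimizes┃                         
   ┃The algorithm transform┃                         
   ┃Each component monitors┃                         
   ┃The framework monitors ┃                         
   ┃The framework manages d┃                         
   ┃Each component coordina┃                         
   ┗━━━━━━━━━━━━━━━━━━━━━━━┗━━━━━━━━━━━━━━━━━━━━━━━━━


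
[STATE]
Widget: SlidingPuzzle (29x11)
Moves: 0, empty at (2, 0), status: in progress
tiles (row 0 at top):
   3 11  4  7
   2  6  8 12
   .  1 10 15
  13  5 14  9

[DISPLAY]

┌────┬────┬────┬────┐        
│  3 │ 11 │  4 │  7 │        
├────┼────┼────┼────┤        
│  2 │  6 │  8 │ 12 │        
├────┼────┼────┼────┤        
│    │  1 │ 10 │ 15 │        
├────┼────┼────┼────┤        
│ 13 │  5 │ 14 │  9 │        
└────┴────┴────┴────┘        
Moves: 0                     
                             


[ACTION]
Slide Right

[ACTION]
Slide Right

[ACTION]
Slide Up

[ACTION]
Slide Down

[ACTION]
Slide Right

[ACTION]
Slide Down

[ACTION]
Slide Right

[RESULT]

┌────┬────┬────┬────┐        
│  3 │ 11 │  4 │  7 │        
├────┼────┼────┼────┤        
│    │  6 │  8 │ 12 │        
├────┼────┼────┼────┤        
│  2 │  1 │ 10 │ 15 │        
├────┼────┼────┼────┤        
│ 13 │  5 │ 14 │  9 │        
└────┴────┴────┴────┘        
Moves: 3                     
                             


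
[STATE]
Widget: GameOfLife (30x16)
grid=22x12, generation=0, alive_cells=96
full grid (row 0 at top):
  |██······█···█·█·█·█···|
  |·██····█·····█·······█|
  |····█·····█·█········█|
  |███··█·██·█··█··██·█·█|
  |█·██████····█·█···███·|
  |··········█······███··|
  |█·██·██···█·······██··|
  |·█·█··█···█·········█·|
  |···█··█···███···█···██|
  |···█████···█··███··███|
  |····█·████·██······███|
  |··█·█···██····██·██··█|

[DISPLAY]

Gen: 0                        
██······█···█·█·█·█···        
·██····█·····█·······█        
····█·····█·█········█        
███··█·██·█··█··██·█·█        
█·██████····█·█···███·        
··········█······███··        
█·██·██···█·······██··        
·█·█··█···█·········█·        
···█··█···███···█···██        
···█████···█··███··███        
····█·████·██······███        
··█·█···██····██·██··█        
                              
                              
                              


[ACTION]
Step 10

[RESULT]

Gen: 10                       
···········██·········        
·······█·█·█·█········        
·········█·█·█····█···        
██······█········█·█··        
██·······█·········██·        
·······███············        
····█··█··············        
····█··█··············        
······██··········█···        
·················█·█··        
·················█·█··        
··················█···        
                              
                              
                              


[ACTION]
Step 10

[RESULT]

Gen: 20                       
······················        
······················        
······················        
██····················        
██····················        
······················        
······················        
······················        
·····██·██········█···        
·····█···█·······█·█··        
·····█···█·······█·█··        
······█·█·········█···        
                              
                              
                              


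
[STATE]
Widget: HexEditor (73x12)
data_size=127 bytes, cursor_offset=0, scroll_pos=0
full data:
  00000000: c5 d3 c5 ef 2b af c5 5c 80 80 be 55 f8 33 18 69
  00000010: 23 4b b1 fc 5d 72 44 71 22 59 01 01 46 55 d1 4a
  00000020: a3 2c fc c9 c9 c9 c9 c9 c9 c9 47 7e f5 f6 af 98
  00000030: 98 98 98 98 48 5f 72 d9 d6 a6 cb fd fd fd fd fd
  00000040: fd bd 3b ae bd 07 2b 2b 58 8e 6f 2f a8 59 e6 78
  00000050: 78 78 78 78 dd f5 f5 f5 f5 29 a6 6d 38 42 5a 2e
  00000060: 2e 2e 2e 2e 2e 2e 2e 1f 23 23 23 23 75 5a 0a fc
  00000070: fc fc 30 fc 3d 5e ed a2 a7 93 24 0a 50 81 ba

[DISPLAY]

00000000  C5 d3 c5 ef 2b af c5 5c  80 80 be 55 f8 33 18 69  |....+..\...U
00000010  23 4b b1 fc 5d 72 44 71  22 59 01 01 46 55 d1 4a  |#K..]rDq"Y..
00000020  a3 2c fc c9 c9 c9 c9 c9  c9 c9 47 7e f5 f6 af 98  |.,........G~
00000030  98 98 98 98 48 5f 72 d9  d6 a6 cb fd fd fd fd fd  |....H_r.....
00000040  fd bd 3b ae bd 07 2b 2b  58 8e 6f 2f a8 59 e6 78  |..;...++X.o/
00000050  78 78 78 78 dd f5 f5 f5  f5 29 a6 6d 38 42 5a 2e  |xxxx.....).m
00000060  2e 2e 2e 2e 2e 2e 2e 1f  23 23 23 23 75 5a 0a fc  |........####
00000070  fc fc 30 fc 3d 5e ed a2  a7 93 24 0a 50 81 ba     |..0.=^....$.
                                                                         
                                                                         
                                                                         
                                                                         


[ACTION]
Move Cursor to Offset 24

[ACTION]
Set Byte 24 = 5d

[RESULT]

00000000  c5 d3 c5 ef 2b af c5 5c  80 80 be 55 f8 33 18 69  |....+..\...U
00000010  23 4b b1 fc 5d 72 44 71  5D 59 01 01 46 55 d1 4a  |#K..]rDq]Y..
00000020  a3 2c fc c9 c9 c9 c9 c9  c9 c9 47 7e f5 f6 af 98  |.,........G~
00000030  98 98 98 98 48 5f 72 d9  d6 a6 cb fd fd fd fd fd  |....H_r.....
00000040  fd bd 3b ae bd 07 2b 2b  58 8e 6f 2f a8 59 e6 78  |..;...++X.o/
00000050  78 78 78 78 dd f5 f5 f5  f5 29 a6 6d 38 42 5a 2e  |xxxx.....).m
00000060  2e 2e 2e 2e 2e 2e 2e 1f  23 23 23 23 75 5a 0a fc  |........####
00000070  fc fc 30 fc 3d 5e ed a2  a7 93 24 0a 50 81 ba     |..0.=^....$.
                                                                         
                                                                         
                                                                         
                                                                         


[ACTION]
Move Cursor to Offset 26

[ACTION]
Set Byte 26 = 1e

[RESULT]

00000000  c5 d3 c5 ef 2b af c5 5c  80 80 be 55 f8 33 18 69  |....+..\...U
00000010  23 4b b1 fc 5d 72 44 71  5d 59 1E 01 46 55 d1 4a  |#K..]rDq]Y..
00000020  a3 2c fc c9 c9 c9 c9 c9  c9 c9 47 7e f5 f6 af 98  |.,........G~
00000030  98 98 98 98 48 5f 72 d9  d6 a6 cb fd fd fd fd fd  |....H_r.....
00000040  fd bd 3b ae bd 07 2b 2b  58 8e 6f 2f a8 59 e6 78  |..;...++X.o/
00000050  78 78 78 78 dd f5 f5 f5  f5 29 a6 6d 38 42 5a 2e  |xxxx.....).m
00000060  2e 2e 2e 2e 2e 2e 2e 1f  23 23 23 23 75 5a 0a fc  |........####
00000070  fc fc 30 fc 3d 5e ed a2  a7 93 24 0a 50 81 ba     |..0.=^....$.
                                                                         
                                                                         
                                                                         
                                                                         


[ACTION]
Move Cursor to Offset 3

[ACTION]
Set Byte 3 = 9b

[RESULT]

00000000  c5 d3 c5 9B 2b af c5 5c  80 80 be 55 f8 33 18 69  |....+..\...U
00000010  23 4b b1 fc 5d 72 44 71  5d 59 1e 01 46 55 d1 4a  |#K..]rDq]Y..
00000020  a3 2c fc c9 c9 c9 c9 c9  c9 c9 47 7e f5 f6 af 98  |.,........G~
00000030  98 98 98 98 48 5f 72 d9  d6 a6 cb fd fd fd fd fd  |....H_r.....
00000040  fd bd 3b ae bd 07 2b 2b  58 8e 6f 2f a8 59 e6 78  |..;...++X.o/
00000050  78 78 78 78 dd f5 f5 f5  f5 29 a6 6d 38 42 5a 2e  |xxxx.....).m
00000060  2e 2e 2e 2e 2e 2e 2e 1f  23 23 23 23 75 5a 0a fc  |........####
00000070  fc fc 30 fc 3d 5e ed a2  a7 93 24 0a 50 81 ba     |..0.=^....$.
                                                                         
                                                                         
                                                                         
                                                                         
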